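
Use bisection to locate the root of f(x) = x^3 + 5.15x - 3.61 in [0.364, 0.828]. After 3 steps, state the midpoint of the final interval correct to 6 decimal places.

f(0.364000) = -1.687171, f(0.828000) = 1.221864 (opposite signs)
step 1: m = 0.596000, f(m) = -0.328891 < 0 → root in [0.596000, 0.828000]
step 2: m = 0.712000, f(m) = 0.417744 > 0 → root in [0.596000, 0.712000]
step 3: m = 0.654000, f(m) = 0.037826 > 0 → root in [0.596000, 0.654000]
Midpoint of [0.596000, 0.654000] = 0.625000

0.625000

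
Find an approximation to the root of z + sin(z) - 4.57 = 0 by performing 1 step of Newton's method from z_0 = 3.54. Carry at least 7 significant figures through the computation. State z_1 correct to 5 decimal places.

21.64459

Newton update: z ← z − f(z)/f'(z).
f'(z) = 1 + cos(z)
z_0 = 3.540000: f = -1.417951, f' = 0.078320 → z_1 = 3.540000 - (-1.417951)/(0.078320) = 21.644591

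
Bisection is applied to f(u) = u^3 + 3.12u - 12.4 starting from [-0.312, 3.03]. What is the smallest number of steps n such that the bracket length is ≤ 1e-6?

Initial width b − a = 3.03 − -0.312 = 3.342000.
After n steps the width is (b−a)/2^n; need (b−a)/2^n ≤ 1e-6.
So n ≥ log₂(3.342000/1e-6) = log₂(3342000.0000) ≈ 21.6723.
Hence n = 22.

22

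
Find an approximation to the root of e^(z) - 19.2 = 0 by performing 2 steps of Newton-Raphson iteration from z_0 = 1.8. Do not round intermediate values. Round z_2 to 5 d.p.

f'(z) = e^(z)
z_0 = 1.800000: f = -13.150353, f' = 6.049647 → z_1 = 1.800000 - (-13.150353)/(6.049647) = 3.973739
z_1 = 3.973739: f = 33.982992, f' = 53.182992 → z_2 = 3.973739 - (33.982992)/(53.182992) = 3.334756

3.33476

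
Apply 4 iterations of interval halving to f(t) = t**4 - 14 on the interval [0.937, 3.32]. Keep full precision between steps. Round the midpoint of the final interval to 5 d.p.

f(0.937000) = -13.229170, f(3.320000) = 107.493302 (opposite signs)
step 1: m = 2.128500, f(m) = 6.525541 > 0 → root in [0.937000, 2.128500]
step 2: m = 1.532750, f(m) = -8.480683 < 0 → root in [1.532750, 2.128500]
step 3: m = 1.830625, f(m) = -2.769540 < 0 → root in [1.830625, 2.128500]
step 4: m = 1.979562, f(m) = 1.355956 > 0 → root in [1.830625, 1.979562]
Midpoint of [1.830625, 1.979562] = 1.905094

1.90509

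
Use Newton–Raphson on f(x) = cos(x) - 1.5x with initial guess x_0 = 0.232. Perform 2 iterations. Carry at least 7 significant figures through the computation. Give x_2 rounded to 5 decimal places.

f'(x) = -sin(x) - 1.5
x_0 = 0.232000: f = 0.625208, f' = -1.729924 → x_1 = 0.232000 - (0.625208)/(-1.729924) = 0.593408
x_1 = 0.593408: f = -0.061072, f' = -2.059190 → x_2 = 0.593408 - (-0.061072)/(-2.059190) = 0.563750

0.56375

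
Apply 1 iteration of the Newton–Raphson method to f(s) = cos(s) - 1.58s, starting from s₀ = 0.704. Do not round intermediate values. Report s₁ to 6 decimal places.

f'(s) = -sin(s) - 1.58
s_0 = 0.704000: f = -0.350061, f' = -2.227272 → s_1 = 0.704000 - (-0.350061)/(-2.227272) = 0.546830

0.546830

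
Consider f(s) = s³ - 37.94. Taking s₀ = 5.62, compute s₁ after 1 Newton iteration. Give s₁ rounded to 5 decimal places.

Newton update: s ← s − f(s)/f'(s).
f'(s) = 3s²
s_0 = 5.620000: f = 139.564328, f' = 94.753200 → s_1 = 5.620000 - (139.564328)/(94.753200) = 4.147075

4.14708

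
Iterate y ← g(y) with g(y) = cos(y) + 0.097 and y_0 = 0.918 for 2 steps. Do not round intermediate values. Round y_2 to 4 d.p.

y_1 = g(0.918000) = 0.704410
y_2 = g(0.704410) = 0.858994

0.8590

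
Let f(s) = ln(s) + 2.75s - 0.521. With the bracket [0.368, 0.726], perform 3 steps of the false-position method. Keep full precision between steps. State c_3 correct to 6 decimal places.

0.466655

f(0.368000) = -0.508672, f(0.726000) = 1.155295
step 1: c = 0.477440, f(c) = 0.052644 > 0 → new bracket [0.368000, 0.477440]
step 2: c = 0.467176, f(c) = 0.002685 > 0 → new bracket [0.368000, 0.467176]
step 3: c = 0.466655, f(c) = 0.000138 > 0 → new bracket [0.368000, 0.466655]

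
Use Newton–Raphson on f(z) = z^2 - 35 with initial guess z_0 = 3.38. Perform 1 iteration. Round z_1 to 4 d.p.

Newton update: z ← z − f(z)/f'(z).
f'(z) = 2z
z_0 = 3.380000: f = -23.575600, f' = 6.760000 → z_1 = 3.380000 - (-23.575600)/(6.760000) = 6.867515

6.8675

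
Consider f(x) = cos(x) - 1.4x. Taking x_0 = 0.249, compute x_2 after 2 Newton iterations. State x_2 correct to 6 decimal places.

Newton update: x ← x − f(x)/f'(x).
f'(x) = -sin(x) - 1.4
x_0 = 0.249000: f = 0.620559, f' = -1.646435 → x_1 = 0.249000 - (0.620559)/(-1.646435) = 0.625911
x_1 = 0.625911: f = -0.065846, f' = -1.985836 → x_2 = 0.625911 - (-0.065846)/(-1.985836) = 0.592753

0.592753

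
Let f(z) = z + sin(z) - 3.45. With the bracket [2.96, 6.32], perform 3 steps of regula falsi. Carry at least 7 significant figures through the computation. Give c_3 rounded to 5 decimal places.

False-position update: c = (a·f(b) − b·f(a))/(f(b) − f(a)); replace the endpoint whose sign matches f(c).
f(2.960000) = -0.309404, f(6.320000) = 2.906806
step 1: c = 3.283237, f(c) = -0.307934 < 0 → new bracket [3.283237, 6.320000]
step 2: c = 3.574123, f(c) = -0.295047 < 0 → new bracket [3.574123, 6.320000]
step 3: c = 3.827152, f(c) = -0.255954 < 0 → new bracket [3.827152, 6.320000]

3.82715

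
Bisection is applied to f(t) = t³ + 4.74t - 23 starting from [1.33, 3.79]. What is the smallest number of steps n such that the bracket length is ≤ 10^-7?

25

Initial width b − a = 3.79 − 1.33 = 2.460000.
After n steps the width is (b−a)/2^n; need (b−a)/2^n ≤ 10^-7.
So n ≥ log₂(2.460000/10^-7) = log₂(24600000.0000) ≈ 24.5522.
Hence n = 25.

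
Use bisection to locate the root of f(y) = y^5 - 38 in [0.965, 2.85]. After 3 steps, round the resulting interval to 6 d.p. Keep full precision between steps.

[1.907500, 2.143125]

f(0.965000) = -37.163171, f(2.850000) = 150.028768 (opposite signs)
step 1: m = 1.907500, f(m) = -12.746433 < 0 → root in [1.907500, 2.850000]
step 2: m = 2.378750, f(m) = 38.162994 > 0 → root in [1.907500, 2.378750]
step 3: m = 2.143125, f(m) = 7.210313 > 0 → root in [1.907500, 2.143125]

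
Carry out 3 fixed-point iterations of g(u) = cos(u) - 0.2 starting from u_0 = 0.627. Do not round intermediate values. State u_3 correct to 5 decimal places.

u_1 = g(0.627000) = 0.609791
u_2 = g(0.609791) = 0.619768
u_3 = g(0.619768) = 0.614013

0.61401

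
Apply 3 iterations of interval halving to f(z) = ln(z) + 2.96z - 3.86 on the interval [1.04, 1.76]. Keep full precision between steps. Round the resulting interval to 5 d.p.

[1.22000, 1.31000]

f(1.040000) = -0.742379, f(1.760000) = 1.914914 (opposite signs)
step 1: m = 1.400000, f(m) = 0.620472 > 0 → root in [1.040000, 1.400000]
step 2: m = 1.220000, f(m) = -0.049949 < 0 → root in [1.220000, 1.400000]
step 3: m = 1.310000, f(m) = 0.287627 > 0 → root in [1.220000, 1.310000]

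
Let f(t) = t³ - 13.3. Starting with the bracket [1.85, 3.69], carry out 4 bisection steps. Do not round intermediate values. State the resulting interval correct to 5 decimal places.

f(1.850000) = -6.968375, f(3.690000) = 36.943409 (opposite signs)
step 1: m = 2.770000, f(m) = 7.953933 > 0 → root in [1.850000, 2.770000]
step 2: m = 2.310000, f(m) = -0.973609 < 0 → root in [2.310000, 2.770000]
step 3: m = 2.540000, f(m) = 3.087064 > 0 → root in [2.310000, 2.540000]
step 4: m = 2.425000, f(m) = 0.960516 > 0 → root in [2.310000, 2.425000]

[2.31000, 2.42500]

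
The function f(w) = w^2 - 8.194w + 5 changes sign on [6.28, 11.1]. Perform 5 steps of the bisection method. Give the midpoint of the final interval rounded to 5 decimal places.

f(6.280000) = -7.019920, f(11.100000) = 37.256600 (opposite signs)
step 1: m = 8.690000, f(m) = 9.310240 > 0 → root in [6.280000, 8.690000]
step 2: m = 7.485000, f(m) = -0.306865 < 0 → root in [7.485000, 8.690000]
step 3: m = 8.087500, f(m) = 4.138681 > 0 → root in [7.485000, 8.087500]
step 4: m = 7.786250, f(m) = 1.825157 > 0 → root in [7.485000, 7.786250]
step 5: m = 7.635625, f(m) = 0.736458 > 0 → root in [7.485000, 7.635625]
Midpoint of [7.485000, 7.635625] = 7.560312

7.56031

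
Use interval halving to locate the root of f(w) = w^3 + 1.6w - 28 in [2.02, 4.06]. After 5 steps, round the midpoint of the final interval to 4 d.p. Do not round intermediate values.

2.8806

f(2.020000) = -16.525592, f(4.060000) = 45.419416 (opposite signs)
step 1: m = 3.040000, f(m) = 4.958464 > 0 → root in [2.020000, 3.040000]
step 2: m = 2.530000, f(m) = -7.757723 < 0 → root in [2.530000, 3.040000]
step 3: m = 2.785000, f(m) = -1.942913 < 0 → root in [2.785000, 3.040000]
step 4: m = 2.912500, f(m) = 1.365736 > 0 → root in [2.785000, 2.912500]
step 5: m = 2.848750, f(m) = -0.323321 < 0 → root in [2.848750, 2.912500]
Midpoint of [2.848750, 2.912500] = 2.880625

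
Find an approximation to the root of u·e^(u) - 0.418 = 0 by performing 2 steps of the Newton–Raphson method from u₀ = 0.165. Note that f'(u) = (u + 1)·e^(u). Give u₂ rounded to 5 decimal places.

u_0 = 0.165000: f = -0.223400, f' = 1.373993 → u_1 = 0.165000 - (-0.223400)/(1.373993) = 0.327592
u_1 = 0.327592: f = 0.036574, f' = 1.842196 → u_2 = 0.327592 - (0.036574)/(1.842196) = 0.307738

0.30774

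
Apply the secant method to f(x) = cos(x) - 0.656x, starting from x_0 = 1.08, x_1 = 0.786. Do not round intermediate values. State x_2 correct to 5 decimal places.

Secant update: x_(k+1) = x_k − f(x_k)·(x_k − x_(k-1))/(f(x_k) − f(x_(k-1))).
f(x_0) = -0.237152, f(x_1) = 0.191065
x_2 = 0.786000 - (0.191065)·(0.786000 - 1.080000)/(0.191065 - (-0.237152)) = 0.917179; f(x_2) = 0.006392

0.91718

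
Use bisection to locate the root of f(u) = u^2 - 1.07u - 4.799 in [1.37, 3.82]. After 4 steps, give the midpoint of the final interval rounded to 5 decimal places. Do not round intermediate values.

f(1.370000) = -4.388000, f(3.820000) = 5.706000 (opposite signs)
step 1: m = 2.595000, f(m) = -0.841625 < 0 → root in [2.595000, 3.820000]
step 2: m = 3.207500, f(m) = 2.057031 > 0 → root in [2.595000, 3.207500]
step 3: m = 2.901250, f(m) = 0.513914 > 0 → root in [2.595000, 2.901250]
step 4: m = 2.748125, f(m) = -0.187303 < 0 → root in [2.748125, 2.901250]
Midpoint of [2.748125, 2.901250] = 2.824687

2.82469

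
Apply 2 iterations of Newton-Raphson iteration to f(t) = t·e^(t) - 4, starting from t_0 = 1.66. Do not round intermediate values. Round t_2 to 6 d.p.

f'(t) = (t + 1)·e^(t)
t_0 = 1.660000: f = 4.730456, f' = 13.989767 → t_1 = 1.660000 - (4.730456)/(13.989767) = 1.321863
t_1 = 1.321863: f = 0.957519, f' = 8.707921 → t_2 = 1.321863 - (0.957519)/(8.707921) = 1.211904

1.211904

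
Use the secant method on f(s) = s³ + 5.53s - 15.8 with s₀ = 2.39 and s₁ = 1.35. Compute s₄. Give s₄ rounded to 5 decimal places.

Secant update: s_(k+1) = s_k − f(s_k)·(s_k − s_(k-1))/(f(s_k) − f(s_(k-1))).
f(s_0) = 11.068619, f(s_1) = -5.874125
s_2 = 1.350000 - (-5.874125)·(1.350000 - 2.390000)/(-5.874125 - (11.068619)) = 1.710573; f(s_2) = -1.335297
s_3 = 1.710573 - (-1.335297)·(1.710573 - 1.350000)/(-1.335297 - (-5.874125)) = 1.816651; f(s_3) = 0.241430
s_4 = 1.816651 - (0.241430)·(1.816651 - 1.710573)/(0.241430 - (-1.335297)) = 1.800408; f(s_4) = -0.007774

1.80041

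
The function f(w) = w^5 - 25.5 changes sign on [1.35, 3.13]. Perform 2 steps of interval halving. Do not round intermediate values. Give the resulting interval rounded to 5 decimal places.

[1.79500, 2.24000]

f(1.350000) = -21.015967, f(3.130000) = 274.915051 (opposite signs)
step 1: m = 2.240000, f(m) = 30.894934 > 0 → root in [1.350000, 2.240000]
step 2: m = 1.795000, f(m) = -6.865306 < 0 → root in [1.795000, 2.240000]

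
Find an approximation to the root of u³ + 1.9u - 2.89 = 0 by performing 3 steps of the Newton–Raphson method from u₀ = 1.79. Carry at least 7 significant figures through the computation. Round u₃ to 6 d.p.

0.998615

Newton update: u ← u − f(u)/f'(u).
f'(u) = 3u² + 1.9
u_0 = 1.790000: f = 6.246339, f' = 11.512300 → u_1 = 1.790000 - (6.246339)/(11.512300) = 1.247420
u_1 = 1.247420: f = 1.421157, f' = 6.568173 → u_2 = 1.247420 - (1.421157)/(6.568173) = 1.031050
u_2 = 1.031050: f = 0.165068, f' = 5.089194 → u_3 = 1.031050 - (0.165068)/(5.089194) = 0.998615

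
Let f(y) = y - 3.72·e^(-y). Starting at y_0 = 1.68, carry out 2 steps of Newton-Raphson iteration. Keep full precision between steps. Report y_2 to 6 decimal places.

1.161686

Newton update: y ← y − f(y)/f'(y).
f'(y) = 1 + 3.72·e^(-y)
y_0 = 1.680000: f = 0.986689, f' = 1.693311 → y_1 = 1.680000 - (0.986689)/(1.693311) = 1.097302
y_1 = 1.097302: f = -0.144324, f' = 2.241626 → y_2 = 1.097302 - (-0.144324)/(2.241626) = 1.161686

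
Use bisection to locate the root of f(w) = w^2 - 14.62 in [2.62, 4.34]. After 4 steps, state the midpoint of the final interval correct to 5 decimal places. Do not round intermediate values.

f(2.620000) = -7.755600, f(4.340000) = 4.215600 (opposite signs)
step 1: m = 3.480000, f(m) = -2.509600 < 0 → root in [3.480000, 4.340000]
step 2: m = 3.910000, f(m) = 0.668100 > 0 → root in [3.480000, 3.910000]
step 3: m = 3.695000, f(m) = -0.966975 < 0 → root in [3.695000, 3.910000]
step 4: m = 3.802500, f(m) = -0.160994 < 0 → root in [3.802500, 3.910000]
Midpoint of [3.802500, 3.910000] = 3.856250

3.85625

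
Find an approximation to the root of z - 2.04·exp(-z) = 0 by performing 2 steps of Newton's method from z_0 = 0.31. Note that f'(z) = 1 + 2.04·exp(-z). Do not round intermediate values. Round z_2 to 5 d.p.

z_0 = 0.310000: f = -1.186232, f' = 2.496232 → z_1 = 0.310000 - (-1.186232)/(2.496232) = 0.785209
z_1 = 0.785209: f = -0.145081, f' = 1.930290 → z_2 = 0.785209 - (-0.145081)/(1.930290) = 0.860369

0.86037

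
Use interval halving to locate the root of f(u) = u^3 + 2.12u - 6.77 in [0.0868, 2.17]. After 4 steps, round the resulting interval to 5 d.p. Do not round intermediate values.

[1.51900, 1.64920]

f(0.086800) = -6.585330, f(2.170000) = 8.048713 (opposite signs)
step 1: m = 1.128400, f(m) = -2.941015 < 0 → root in [1.128400, 2.170000]
step 2: m = 1.649200, f(m) = 1.211898 > 0 → root in [1.128400, 1.649200]
step 3: m = 1.388800, f(m) = -1.147075 < 0 → root in [1.388800, 1.649200]
step 4: m = 1.519000, f(m) = -0.044839 < 0 → root in [1.519000, 1.649200]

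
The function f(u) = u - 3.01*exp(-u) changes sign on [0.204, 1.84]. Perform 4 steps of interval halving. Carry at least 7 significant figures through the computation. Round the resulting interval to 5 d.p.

[1.02200, 1.12425]

f(0.204000) = -2.250542, f(1.840000) = 1.361960 (opposite signs)
step 1: m = 1.022000, f(m) = -0.061222 < 0 → root in [1.022000, 1.840000]
step 2: m = 1.431000, f(m) = 0.711400 > 0 → root in [1.022000, 1.431000]
step 3: m = 1.226500, f(m) = 0.343615 > 0 → root in [1.022000, 1.226500]
step 4: m = 1.124250, f(m) = 0.146313 > 0 → root in [1.022000, 1.124250]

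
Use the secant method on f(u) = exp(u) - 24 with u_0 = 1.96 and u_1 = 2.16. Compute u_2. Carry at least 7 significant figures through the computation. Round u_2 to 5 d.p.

4.11047

f(u_0) = -16.900673, f(u_1) = -15.328862
u_2 = 2.160000 - (-15.328862)·(2.160000 - 1.960000)/(-15.328862 - (-16.900673)) = 4.110472; f(u_2) = 36.975488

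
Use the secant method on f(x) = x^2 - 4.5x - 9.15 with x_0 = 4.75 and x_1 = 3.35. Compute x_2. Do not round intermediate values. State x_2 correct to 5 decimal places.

f(x_0) = -7.962500, f(x_1) = -13.002500
x_2 = 3.350000 - (-13.002500)·(3.350000 - 4.750000)/(-13.002500 - (-7.962500)) = 6.961806; f(x_2) = 7.988612

6.96181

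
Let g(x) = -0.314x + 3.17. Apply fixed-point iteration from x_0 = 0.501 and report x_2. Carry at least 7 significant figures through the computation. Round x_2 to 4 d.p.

2.2240

x_1 = g(0.501000) = 3.012686
x_2 = g(3.012686) = 2.224017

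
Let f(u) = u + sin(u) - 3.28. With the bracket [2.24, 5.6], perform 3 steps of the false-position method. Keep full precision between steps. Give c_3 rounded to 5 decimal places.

3.13111

f(2.240000) = -0.255684, f(5.600000) = 1.688733
step 1: c = 2.681828, f(c) = -0.154435 < 0 → new bracket [2.681828, 5.600000]
step 2: c = 2.926335, f(c) = -0.140066 < 0 → new bracket [2.926335, 5.600000]
step 3: c = 3.131108, f(c) = -0.138408 < 0 → new bracket [3.131108, 5.600000]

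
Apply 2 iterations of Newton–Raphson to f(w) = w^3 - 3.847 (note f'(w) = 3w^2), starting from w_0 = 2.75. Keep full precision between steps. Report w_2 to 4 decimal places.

w_0 = 2.750000: f = 16.949875, f' = 22.687500 → w_1 = 2.750000 - (16.949875)/(22.687500) = 2.002898
w_1 = 2.002898: f = 4.187827, f' = 12.034802 → w_2 = 2.002898 - (4.187827)/(12.034802) = 1.654922

1.6549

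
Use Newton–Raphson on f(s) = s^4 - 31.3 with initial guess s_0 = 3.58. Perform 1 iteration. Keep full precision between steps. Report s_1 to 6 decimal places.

f'(s) = 4s^3
s_0 = 3.580000: f = 132.960109, f' = 183.530848 → s_1 = 3.580000 - (132.960109)/(183.530848) = 2.855544

2.855544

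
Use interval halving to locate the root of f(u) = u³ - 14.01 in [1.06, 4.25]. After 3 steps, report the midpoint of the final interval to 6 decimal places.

2.455625

f(1.060000) = -12.818984, f(4.250000) = 62.755625 (opposite signs)
step 1: m = 2.655000, f(m) = 4.705161 > 0 → root in [1.060000, 2.655000]
step 2: m = 1.857500, f(m) = -7.601056 < 0 → root in [1.857500, 2.655000]
step 3: m = 2.256250, f(m) = -2.524189 < 0 → root in [2.256250, 2.655000]
Midpoint of [2.256250, 2.655000] = 2.455625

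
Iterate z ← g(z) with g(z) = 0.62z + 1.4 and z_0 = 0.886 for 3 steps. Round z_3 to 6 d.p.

3.017319

z_1 = g(0.886000) = 1.949320
z_2 = g(1.949320) = 2.608578
z_3 = g(2.608578) = 3.017319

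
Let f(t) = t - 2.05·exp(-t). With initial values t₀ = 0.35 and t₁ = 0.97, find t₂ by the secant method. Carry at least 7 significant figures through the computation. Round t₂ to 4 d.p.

f(t_0) = -1.094611, f(t_1) = 0.192880
t_2 = 0.970000 - (0.192880)·(0.970000 - 0.350000)/(0.192880 - (-1.094611)) = 0.877117; f(t_2) = 0.024358

0.8771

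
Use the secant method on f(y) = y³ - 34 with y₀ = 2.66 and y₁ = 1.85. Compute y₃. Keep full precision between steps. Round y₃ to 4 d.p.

Secant update: y_(k+1) = y_k − f(y_k)·(y_k − y_(k-1))/(f(y_k) − f(y_(k-1))).
f(y_0) = -15.178904, f(y_1) = -27.668375
y_2 = 1.850000 - (-27.668375)·(1.850000 - 2.660000)/(-27.668375 - (-15.178904)) = 3.644422; f(y_2) = 14.404534
y_3 = 3.644422 - (14.404534)·(3.644422 - 1.850000)/(14.404534 - (-27.668375)) = 3.030064; f(y_3) = -6.180097

3.0301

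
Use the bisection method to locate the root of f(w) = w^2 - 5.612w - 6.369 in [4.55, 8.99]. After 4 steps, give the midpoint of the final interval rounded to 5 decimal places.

6.63125

f(4.550000) = -11.201100, f(8.990000) = 23.999220 (opposite signs)
step 1: m = 6.770000, f(m) = 1.470660 > 0 → root in [4.550000, 6.770000]
step 2: m = 5.660000, f(m) = -6.097320 < 0 → root in [5.660000, 6.770000]
step 3: m = 6.215000, f(m) = -2.621355 < 0 → root in [6.215000, 6.770000]
step 4: m = 6.492500, f(m) = -0.652354 < 0 → root in [6.492500, 6.770000]
Midpoint of [6.492500, 6.770000] = 6.631250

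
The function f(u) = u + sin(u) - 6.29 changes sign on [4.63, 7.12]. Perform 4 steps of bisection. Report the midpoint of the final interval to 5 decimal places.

6.26406

f(4.630000) = -2.656608, f(7.120000) = 1.572513 (opposite signs)
step 1: m = 5.875000, f(m) = -0.811944 < 0 → root in [5.875000, 7.120000]
step 2: m = 6.497500, f(m) = 0.420178 > 0 → root in [5.875000, 6.497500]
step 3: m = 6.186250, f(m) = -0.200534 < 0 → root in [6.186250, 6.497500]
step 4: m = 6.341875, f(m) = 0.110531 > 0 → root in [6.186250, 6.341875]
Midpoint of [6.186250, 6.341875] = 6.264062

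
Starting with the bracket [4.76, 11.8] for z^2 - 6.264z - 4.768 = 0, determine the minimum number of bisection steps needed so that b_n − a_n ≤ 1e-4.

17

Initial width b − a = 11.8 − 4.76 = 7.040000.
After n steps the width is (b−a)/2^n; need (b−a)/2^n ≤ 1e-4.
So n ≥ log₂(7.040000/1e-4) = log₂(70400.0000) ≈ 16.1033.
Hence n = 17.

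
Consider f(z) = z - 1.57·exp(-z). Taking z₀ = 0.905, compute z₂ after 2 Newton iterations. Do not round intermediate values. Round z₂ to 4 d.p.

Newton update: z ← z − f(z)/f'(z).
f'(z) = 1 + 1.57·exp(-z)
z_0 = 0.905000: f = 0.269869, f' = 1.635131 → z_1 = 0.905000 - (0.269869)/(1.635131) = 0.739956
z_1 = 0.739956: f = -0.009147, f' = 1.749102 → z_2 = 0.739956 - (-0.009147)/(1.749102) = 0.745185

0.7452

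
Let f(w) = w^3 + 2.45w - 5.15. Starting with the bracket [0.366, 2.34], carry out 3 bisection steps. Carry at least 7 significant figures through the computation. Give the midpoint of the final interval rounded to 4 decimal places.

f(0.366000) = -4.204272, f(2.340000) = 13.395904 (opposite signs)
step 1: m = 1.353000, f(m) = 0.641664 > 0 → root in [0.366000, 1.353000]
step 2: m = 0.859500, f(m) = -2.409278 < 0 → root in [0.859500, 1.353000]
step 3: m = 1.106250, f(m) = -1.085871 < 0 → root in [1.106250, 1.353000]
Midpoint of [1.106250, 1.353000] = 1.229625

1.2296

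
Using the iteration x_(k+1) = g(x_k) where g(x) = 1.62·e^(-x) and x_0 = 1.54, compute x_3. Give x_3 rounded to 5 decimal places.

0.51569

x_1 = g(1.540000) = 0.347297
x_2 = g(0.347297) = 1.144684
x_3 = g(1.144684) = 0.515686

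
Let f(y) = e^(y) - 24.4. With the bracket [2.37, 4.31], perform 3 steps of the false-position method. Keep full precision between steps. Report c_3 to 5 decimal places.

False-position update: c = (a·f(b) − b·f(a))/(f(b) − f(a)); replace the endpoint whose sign matches f(c).
f(2.370000) = -13.702608, f(4.310000) = 50.040489
step 1: c = 2.787034, f(c) = -8.167193 < 0 → new bracket [2.787034, 4.310000]
step 2: c = 3.000724, f(c) = -4.299925 < 0 → new bracket [3.000724, 4.310000]
step 3: c = 3.104326, f(c) = -2.105816 < 0 → new bracket [3.104326, 4.310000]

3.10433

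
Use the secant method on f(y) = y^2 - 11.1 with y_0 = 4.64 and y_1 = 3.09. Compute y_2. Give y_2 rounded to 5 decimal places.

3.29076

f(y_0) = 10.429600, f(y_1) = -1.551900
y_2 = 3.090000 - (-1.551900)·(3.090000 - 4.640000)/(-1.551900 - (10.429600)) = 3.290763; f(y_2) = -0.270877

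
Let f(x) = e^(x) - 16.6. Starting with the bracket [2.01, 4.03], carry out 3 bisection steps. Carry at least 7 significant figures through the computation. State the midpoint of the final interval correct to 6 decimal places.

2.893750

f(2.010000) = -9.136683, f(4.030000) = 39.660911 (opposite signs)
step 1: m = 3.020000, f(m) = 3.891292 > 0 → root in [2.010000, 3.020000]
step 2: m = 2.515000, f(m) = -4.233391 < 0 → root in [2.515000, 3.020000]
step 3: m = 2.767500, f(m) = -0.681213 < 0 → root in [2.767500, 3.020000]
Midpoint of [2.767500, 3.020000] = 2.893750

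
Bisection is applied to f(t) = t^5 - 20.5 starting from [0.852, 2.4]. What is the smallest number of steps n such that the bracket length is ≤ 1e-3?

Initial width b − a = 2.4 − 0.852 = 1.548000.
After n steps the width is (b−a)/2^n; need (b−a)/2^n ≤ 1e-3.
So n ≥ log₂(1.548000/1e-3) = log₂(1548.0000) ≈ 10.5962.
Hence n = 11.

11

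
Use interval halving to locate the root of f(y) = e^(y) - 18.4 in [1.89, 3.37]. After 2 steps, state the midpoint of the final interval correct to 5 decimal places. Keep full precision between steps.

f(1.890000) = -11.780631, f(3.370000) = 10.678527 (opposite signs)
step 1: m = 2.630000, f(m) = -4.526230 < 0 → root in [2.630000, 3.370000]
step 2: m = 3.000000, f(m) = 1.685537 > 0 → root in [2.630000, 3.000000]
Midpoint of [2.630000, 3.000000] = 2.815000

2.81500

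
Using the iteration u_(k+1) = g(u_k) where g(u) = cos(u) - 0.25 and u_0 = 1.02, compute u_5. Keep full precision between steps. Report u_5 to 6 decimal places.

u_1 = g(1.020000) = 0.273366
u_2 = g(0.273366) = 0.712868
u_3 = g(0.712868) = 0.506490
u_4 = g(0.506490) = 0.624453
u_5 = g(0.624453) = 0.561283

0.561283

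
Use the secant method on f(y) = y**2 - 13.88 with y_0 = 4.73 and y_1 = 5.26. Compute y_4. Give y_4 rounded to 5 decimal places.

3.72611

f(y_0) = 8.492900, f(y_1) = 13.787600
y_2 = 5.260000 - (13.787600)·(5.260000 - 4.730000)/(13.787600 - (8.492900)) = 3.879860; f(y_2) = 1.173313
y_3 = 3.879860 - (1.173313)·(3.879860 - 5.260000)/(1.173313 - (13.787600)) = 3.751487; f(y_3) = 0.193653
y_4 = 3.751487 - (0.193653)·(3.751487 - 3.879860)/(0.193653 - (1.173313)) = 3.726111; f(y_4) = 0.003902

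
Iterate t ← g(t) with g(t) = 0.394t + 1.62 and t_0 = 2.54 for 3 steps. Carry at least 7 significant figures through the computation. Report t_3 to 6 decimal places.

2.665116

t_1 = g(2.540000) = 2.620760
t_2 = g(2.620760) = 2.652579
t_3 = g(2.652579) = 2.665116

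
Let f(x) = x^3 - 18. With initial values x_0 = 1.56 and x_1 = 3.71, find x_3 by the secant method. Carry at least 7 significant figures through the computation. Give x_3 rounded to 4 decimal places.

f(x_0) = -14.203584, f(x_1) = 33.064811
x_2 = 3.710000 - (33.064811)·(3.710000 - 1.560000)/(33.064811 - (-14.203584)) = 2.206049; f(x_2) = -7.263925
x_3 = 2.206049 - (-7.263925)·(2.206049 - 3.710000)/(-7.263925 - (33.064811)) = 2.476938; f(x_3) = -2.803445

2.4769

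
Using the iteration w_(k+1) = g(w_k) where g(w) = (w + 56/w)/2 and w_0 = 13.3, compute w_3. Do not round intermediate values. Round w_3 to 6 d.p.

w_1 = g(13.300000) = 8.755263
w_2 = g(8.755263) = 7.575708
w_3 = g(7.575708) = 7.483878

7.483878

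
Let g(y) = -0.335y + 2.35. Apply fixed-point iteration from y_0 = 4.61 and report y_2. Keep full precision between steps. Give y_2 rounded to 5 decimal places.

y_1 = g(4.610000) = 0.805650
y_2 = g(0.805650) = 2.080107

2.08011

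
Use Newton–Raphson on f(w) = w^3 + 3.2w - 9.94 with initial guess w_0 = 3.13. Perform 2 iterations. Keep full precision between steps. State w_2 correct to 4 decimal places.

1.7585

Newton update: w ← w − f(w)/f'(w).
f'(w) = 3w^2 + 3.2
w_0 = 3.130000: f = 30.740297, f' = 32.590700 → w_1 = 3.130000 - (30.740297)/(32.590700) = 2.186777
w_1 = 2.186777: f = 7.514841, f' = 17.545981 → w_2 = 2.186777 - (7.514841)/(17.545981) = 1.758483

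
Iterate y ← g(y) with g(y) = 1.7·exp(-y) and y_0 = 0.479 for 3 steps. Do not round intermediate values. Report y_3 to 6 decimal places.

y_1 = g(0.479000) = 1.052984
y_2 = g(1.052984) = 0.593122
y_3 = g(0.593122) = 0.939419

0.939419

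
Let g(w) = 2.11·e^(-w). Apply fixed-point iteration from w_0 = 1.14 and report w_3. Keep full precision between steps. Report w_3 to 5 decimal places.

w_1 = g(1.140000) = 0.674818
w_2 = g(0.674818) = 1.074515
w_3 = g(1.074515) = 0.720487

0.72049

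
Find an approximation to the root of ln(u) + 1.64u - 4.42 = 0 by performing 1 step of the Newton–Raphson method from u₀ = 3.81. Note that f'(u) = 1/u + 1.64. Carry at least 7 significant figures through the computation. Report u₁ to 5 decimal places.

Newton update: u ← u − f(u)/f'(u).
u_0 = 3.810000: f = 3.166029, f' = 1.902467 → u_1 = 3.810000 - (3.166029)/(1.902467) = 2.145830

2.14583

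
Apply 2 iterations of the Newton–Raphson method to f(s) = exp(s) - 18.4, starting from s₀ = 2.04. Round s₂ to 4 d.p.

3.0269

Newton update: s ← s − f(s)/f'(s).
f'(s) = exp(s)
s_0 = 2.040000: f = -10.709391, f' = 7.690609 → s_1 = 2.040000 - (-10.709391)/(7.690609) = 3.432528
s_1 = 3.432528: f = 12.554806, f' = 30.954806 → s_2 = 3.432528 - (12.554806)/(30.954806) = 3.026943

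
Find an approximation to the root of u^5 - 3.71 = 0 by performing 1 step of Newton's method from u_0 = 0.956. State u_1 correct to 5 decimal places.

1.65313

f'(u) = 5u^4
u_0 = 0.956000: f = -2.911473, f' = 4.176395 → u_1 = 0.956000 - (-2.911473)/(4.176395) = 1.653126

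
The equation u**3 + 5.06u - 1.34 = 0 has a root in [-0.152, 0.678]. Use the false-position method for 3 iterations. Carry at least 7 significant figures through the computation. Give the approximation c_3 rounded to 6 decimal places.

False-position update: c = (a·f(b) − b·f(a))/(f(b) − f(a)); replace the endpoint whose sign matches f(c).
f(-0.152000) = -2.112632, f(0.678000) = 2.402346
step 1: c = 0.236371, f(c) = -0.130759 < 0 → new bracket [0.236371, 0.678000]
step 2: c = 0.259167, f(c) = -0.011205 < 0 → new bracket [0.259167, 0.678000]
step 3: c = 0.261112, f(c) = -0.000971 < 0 → new bracket [0.261112, 0.678000]

0.261112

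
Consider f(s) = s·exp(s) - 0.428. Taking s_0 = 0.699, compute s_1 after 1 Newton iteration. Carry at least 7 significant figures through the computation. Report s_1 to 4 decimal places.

f'(s) = (s + 1)·exp(s)
s_0 = 0.699000: f = 0.978206, f' = 3.417946 → s_1 = 0.699000 - (0.978206)/(3.417946) = 0.412803

0.4128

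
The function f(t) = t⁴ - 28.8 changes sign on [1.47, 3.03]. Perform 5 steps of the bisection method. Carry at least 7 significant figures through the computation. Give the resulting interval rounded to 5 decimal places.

f(1.470000) = -24.130511, f(3.030000) = 55.488925 (opposite signs)
step 1: m = 2.250000, f(m) = -3.171094 < 0 → root in [2.250000, 3.030000]
step 2: m = 2.640000, f(m) = 19.775324 > 0 → root in [2.250000, 2.640000]
step 3: m = 2.445000, f(m) = 6.936783 > 0 → root in [2.250000, 2.445000]
step 4: m = 2.347500, f(m) = 1.568434 > 0 → root in [2.250000, 2.347500]
step 5: m = 2.298750, f(m) = -0.876685 < 0 → root in [2.298750, 2.347500]

[2.29875, 2.34750]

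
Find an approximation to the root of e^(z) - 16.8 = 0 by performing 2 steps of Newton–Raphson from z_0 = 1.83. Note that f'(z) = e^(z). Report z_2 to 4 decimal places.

3.0198

z_0 = 1.830000: f = -10.566113, f' = 6.233887 → z_1 = 1.830000 - (-10.566113)/(6.233887) = 3.524948
z_1 = 3.524948: f = 17.152006, f' = 33.952006 → z_2 = 3.524948 - (17.152006)/(33.952006) = 3.019764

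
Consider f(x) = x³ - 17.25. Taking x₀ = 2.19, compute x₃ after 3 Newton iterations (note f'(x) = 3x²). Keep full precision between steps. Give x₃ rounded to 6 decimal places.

x_0 = 2.190000: f = -6.746541, f' = 14.388300 → x_1 = 2.190000 - (-6.746541)/(14.388300) = 2.658891
x_1 = 2.658891: f = 1.547560, f' = 21.209100 → x_2 = 2.658891 - (1.547560)/(21.209100) = 2.585924
x_2 = 2.585924: f = 0.042081, f' = 20.061008 → x_3 = 2.585924 - (0.042081)/(20.061008) = 2.583826

2.583826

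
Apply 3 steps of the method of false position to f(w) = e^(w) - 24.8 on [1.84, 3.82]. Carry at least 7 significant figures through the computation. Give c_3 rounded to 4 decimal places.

3.1755

False-position update: c = (a·f(b) − b·f(a))/(f(b) − f(a)); replace the endpoint whose sign matches f(c).
f(1.840000) = -18.503462, f(3.820000) = 20.804208
step 1: c = 2.772054, f(c) = -8.808560 < 0 → new bracket [2.772054, 3.820000]
step 2: c = 3.083774, f(c) = -2.959330 < 0 → new bracket [3.083774, 3.820000]
step 3: c = 3.175458, f(c) = -0.862223 < 0 → new bracket [3.175458, 3.820000]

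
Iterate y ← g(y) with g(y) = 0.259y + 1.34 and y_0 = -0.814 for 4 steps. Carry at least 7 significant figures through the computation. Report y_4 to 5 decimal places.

1.79657

y_1 = g(-0.814000) = 1.129174
y_2 = g(1.129174) = 1.632456
y_3 = g(1.632456) = 1.762806
y_4 = g(1.762806) = 1.796567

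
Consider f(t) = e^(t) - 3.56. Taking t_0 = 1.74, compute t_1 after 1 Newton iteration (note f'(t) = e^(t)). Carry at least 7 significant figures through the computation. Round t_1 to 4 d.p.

t_0 = 1.740000: f = 2.137343, f' = 5.697343 → t_1 = 1.740000 - (2.137343)/(5.697343) = 1.364853

1.3649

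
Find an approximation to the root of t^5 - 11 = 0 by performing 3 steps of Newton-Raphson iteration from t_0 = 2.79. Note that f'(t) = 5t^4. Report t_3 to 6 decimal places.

1.687816

t_0 = 2.790000: f = 158.052274, f' = 302.961064 → t_1 = 2.790000 - (158.052274)/(302.961064) = 2.268308
t_1 = 2.268308: f = 49.049640, f' = 132.366574 → t_2 = 2.268308 - (49.049640)/(132.366574) = 1.897749
t_2 = 1.897749: f = 13.614673, f' = 64.852282 → t_3 = 1.897749 - (13.614673)/(64.852282) = 1.687816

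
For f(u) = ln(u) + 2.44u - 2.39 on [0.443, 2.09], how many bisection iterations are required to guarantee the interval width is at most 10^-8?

28

Initial width b − a = 2.09 − 0.443 = 1.647000.
After n steps the width is (b−a)/2^n; need (b−a)/2^n ≤ 10^-8.
So n ≥ log₂(1.647000/10^-8) = log₂(164700000.0000) ≈ 27.2953.
Hence n = 28.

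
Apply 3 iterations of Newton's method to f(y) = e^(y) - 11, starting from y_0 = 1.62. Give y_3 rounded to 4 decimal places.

f'(y) = e^(y)
y_0 = 1.620000: f = -5.946910, f' = 5.053090 → y_1 = 1.620000 - (-5.946910)/(5.053090) = 2.796886
y_1 = 2.796886: f = 5.393513, f' = 16.393513 → y_2 = 2.796886 - (5.393513)/(16.393513) = 2.467883
y_2 = 2.467883: f = 0.797443, f' = 11.797443 → y_3 = 2.467883 - (0.797443)/(11.797443) = 2.400288

2.4003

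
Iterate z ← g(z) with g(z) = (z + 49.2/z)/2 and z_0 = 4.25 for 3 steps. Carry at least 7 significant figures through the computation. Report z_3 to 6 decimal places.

z_1 = g(4.250000) = 7.913235
z_2 = g(7.913235) = 7.065333
z_3 = g(7.065333) = 7.014456

7.014456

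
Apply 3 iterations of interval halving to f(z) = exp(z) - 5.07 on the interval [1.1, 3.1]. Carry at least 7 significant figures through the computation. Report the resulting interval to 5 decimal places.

f(1.100000) = -2.065834, f(3.100000) = 17.127951 (opposite signs)
step 1: m = 2.100000, f(m) = 3.096170 > 0 → root in [1.100000, 2.100000]
step 2: m = 1.600000, f(m) = -0.116968 < 0 → root in [1.600000, 2.100000]
step 3: m = 1.850000, f(m) = 1.289820 > 0 → root in [1.600000, 1.850000]

[1.60000, 1.85000]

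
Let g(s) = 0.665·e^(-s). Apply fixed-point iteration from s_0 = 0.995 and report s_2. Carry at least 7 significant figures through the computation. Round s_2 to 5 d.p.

s_1 = g(0.995000) = 0.245866
s_2 = g(0.245866) = 0.520048

0.52005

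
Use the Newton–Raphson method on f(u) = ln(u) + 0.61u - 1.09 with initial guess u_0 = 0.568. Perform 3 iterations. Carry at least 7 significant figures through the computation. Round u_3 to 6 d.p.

1.325227

f'(u) = 1/u + 0.61
u_0 = 0.568000: f = -1.309154, f' = 2.370563 → u_1 = 0.568000 - (-1.309154)/(2.370563) = 1.120254
u_1 = 1.120254: f = -0.293089, f' = 1.502654 → u_2 = 1.120254 - (-0.293089)/(1.502654) = 1.315302
u_2 = 1.315302: f = -0.013600, f' = 1.370282 → u_3 = 1.315302 - (-0.013600)/(1.370282) = 1.325227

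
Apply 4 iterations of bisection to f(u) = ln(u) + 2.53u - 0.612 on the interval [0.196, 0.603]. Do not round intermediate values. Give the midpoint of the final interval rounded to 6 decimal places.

0.513969

f(0.196000) = -1.745761, f(0.603000) = 0.407752 (opposite signs)
step 1: m = 0.399500, f(m) = -0.518807 < 0 → root in [0.399500, 0.603000]
step 2: m = 0.501250, f(m) = -0.034488 < 0 → root in [0.501250, 0.603000]
step 3: m = 0.552125, f(m) = 0.190895 > 0 → root in [0.501250, 0.552125]
step 4: m = 0.526687, f(m) = 0.079371 > 0 → root in [0.501250, 0.526687]
Midpoint of [0.501250, 0.526687] = 0.513969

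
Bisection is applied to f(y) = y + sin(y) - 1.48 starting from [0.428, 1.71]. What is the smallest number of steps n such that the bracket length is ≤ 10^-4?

Initial width b − a = 1.71 − 0.428 = 1.282000.
After n steps the width is (b−a)/2^n; need (b−a)/2^n ≤ 10^-4.
So n ≥ log₂(1.282000/10^-4) = log₂(12820.0000) ≈ 13.6461.
Hence n = 14.

14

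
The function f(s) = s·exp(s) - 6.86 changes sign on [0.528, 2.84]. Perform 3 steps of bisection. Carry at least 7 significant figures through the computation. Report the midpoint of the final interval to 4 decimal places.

f(0.528000) = -5.964756, f(2.840000) = 41.748774 (opposite signs)
step 1: m = 1.684000, f(m) = 2.211811 > 0 → root in [0.528000, 1.684000]
step 2: m = 1.106000, f(m) = -3.517397 < 0 → root in [1.106000, 1.684000]
step 3: m = 1.395000, f(m) = -1.231210 < 0 → root in [1.395000, 1.684000]
Midpoint of [1.395000, 1.684000] = 1.539500

1.5395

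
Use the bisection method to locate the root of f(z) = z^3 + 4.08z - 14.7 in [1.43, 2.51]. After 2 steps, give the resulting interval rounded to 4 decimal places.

f(1.430000) = -5.941393, f(2.510000) = 11.354051 (opposite signs)
step 1: m = 1.970000, f(m) = 0.982973 > 0 → root in [1.430000, 1.970000]
step 2: m = 1.700000, f(m) = -2.851000 < 0 → root in [1.700000, 1.970000]

[1.7000, 1.9700]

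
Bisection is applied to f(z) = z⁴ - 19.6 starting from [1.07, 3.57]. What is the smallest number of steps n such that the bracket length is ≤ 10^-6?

Initial width b − a = 3.57 − 1.07 = 2.500000.
After n steps the width is (b−a)/2^n; need (b−a)/2^n ≤ 10^-6.
So n ≥ log₂(2.500000/10^-6) = log₂(2500000.0000) ≈ 21.2535.
Hence n = 22.

22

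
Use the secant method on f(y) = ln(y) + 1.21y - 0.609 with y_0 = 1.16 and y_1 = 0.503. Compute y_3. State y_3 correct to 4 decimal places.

Secant update: y_(k+1) = y_k − f(y_k)·(y_k − y_(k-1))/(f(y_k) − f(y_(k-1))).
f(y_0) = 0.943020, f(y_1) = -0.687535
y_2 = 0.503000 - (-0.687535)·(0.503000 - 1.160000)/(-0.687535 - (0.943020)) = 0.780029; f(y_2) = 0.086410
y_3 = 0.780029 - (0.086410)·(0.780029 - 0.503000)/(0.086410 - (-0.687535)) = 0.749099; f(y_3) = 0.008525

0.7491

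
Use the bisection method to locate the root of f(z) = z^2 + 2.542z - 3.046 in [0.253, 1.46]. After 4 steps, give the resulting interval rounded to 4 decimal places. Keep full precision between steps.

[0.8565, 0.9319]

f(0.253000) = -2.338865, f(1.460000) = 2.796920 (opposite signs)
step 1: m = 0.856500, f(m) = -0.135185 < 0 → root in [0.856500, 1.460000]
step 2: m = 1.158250, f(m) = 1.239815 > 0 → root in [0.856500, 1.158250]
step 3: m = 1.007375, f(m) = 0.529552 > 0 → root in [0.856500, 1.007375]
step 4: m = 0.931938, f(m) = 0.191493 > 0 → root in [0.856500, 0.931938]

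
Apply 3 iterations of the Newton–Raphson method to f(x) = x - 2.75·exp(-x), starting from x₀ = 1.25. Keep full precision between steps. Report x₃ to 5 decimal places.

f'(x) = 1 + 2.75·exp(-x)
x_0 = 1.250000: f = 0.462112, f' = 1.787888 → x_1 = 1.250000 - (0.462112)/(1.787888) = 0.991532
x_1 = 0.991532: f = -0.028740, f' = 2.020272 → x_2 = 0.991532 - (-0.028740)/(2.020272) = 1.005758
x_2 = 1.005758: f = -0.000103, f' = 2.005860 → x_3 = 1.005758 - (-0.000103)/(2.005860) = 1.005809

1.00581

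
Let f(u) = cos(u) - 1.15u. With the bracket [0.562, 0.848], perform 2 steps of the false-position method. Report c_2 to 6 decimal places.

f(0.562000) = 0.199891, f(0.848000) = -0.313716
step 1: c = 0.673309, f(c) = 0.007458 > 0 → new bracket [0.673309, 0.848000]
step 2: c = 0.677365, f(c) = 0.000257 > 0 → new bracket [0.677365, 0.848000]

0.677365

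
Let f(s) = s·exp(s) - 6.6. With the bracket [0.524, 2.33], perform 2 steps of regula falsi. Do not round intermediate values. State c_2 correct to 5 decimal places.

1.22779

False-position update: c = (a·f(b) − b·f(a))/(f(b) − f(a)); replace the endpoint whose sign matches f(c).
f(0.524000) = -5.715085, f(2.330000) = 17.347604
step 1: c = 0.971539, f(c) = -4.033189 < 0 → new bracket [0.971539, 2.330000]
step 2: c = 1.227793, f(c) = -2.408695 < 0 → new bracket [1.227793, 2.330000]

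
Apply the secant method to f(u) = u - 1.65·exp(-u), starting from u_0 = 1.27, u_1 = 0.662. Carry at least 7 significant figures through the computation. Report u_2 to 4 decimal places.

0.7775

f(u_0) = 0.806628, f(u_1) = -0.189101
u_2 = 0.662000 - (-0.189101)·(0.662000 - 1.270000)/(-0.189101 - (0.806628)) = 0.777466; f(u_2) = 0.019178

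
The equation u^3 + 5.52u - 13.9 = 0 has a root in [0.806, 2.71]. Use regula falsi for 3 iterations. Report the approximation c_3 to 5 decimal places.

1.64144

f(0.806000) = -8.927273, f(2.710000) = 20.961711
step 1: c = 1.374689, f(c) = -3.713874 < 0 → new bracket [1.374689, 2.710000]
step 2: c = 1.575664, f(c) = -1.290409 < 0 → new bracket [1.575664, 2.710000]
step 3: c = 1.641444, f(c) = -0.416618 < 0 → new bracket [1.641444, 2.710000]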